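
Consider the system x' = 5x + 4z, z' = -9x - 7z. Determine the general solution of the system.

x(t) = -2c_1e^(-t) - 2c_2te^(-t) - c_2e^(-t), z(t) = 3c_1e^(-t) + 3c_2te^(-t) + c_2e^(-t)

Coefficient matrix A = [[5, 4], [-9, -7]].
Characteristic polynomial det(A - λI) = λ^2 + 2λ + 1 = 0.
Single eigenvalue λ = -1 with algebraic multiplicity 2.
Eigenvector v = (-2,3); generalized eigenvector w with (A-λI)w=v is (-1,1).
General solution: e^(-t)[c_1·v + c_2·(t·v + w)].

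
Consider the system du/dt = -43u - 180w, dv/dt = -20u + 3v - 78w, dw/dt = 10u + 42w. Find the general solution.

u(t) = 9C_1e^(-3t) - 4C_2e^(2t), v(t) = 4C_1e^(-3t) - 2C_2e^(2t) + C_3e^(3t), w(t) = -2C_1e^(-3t) + C_2e^(2t)

Coefficient matrix A = [[-43, 0, -180], [-20, 3, -78], [10, 0, 42]].
det(A - λI) = 0 gives eigenvalues λ = -3, 2, 3.
For λ=-3: eigenvector (9,4,-2).
For λ=2: eigenvector (-4,-2,1).
For λ=3: eigenvector (0,1,0).
General solution: C_1e^(-3t)(9,4,-2) + C_2e^(2t)(-4,-2,1) + C_3e^(3t)(0,1,0).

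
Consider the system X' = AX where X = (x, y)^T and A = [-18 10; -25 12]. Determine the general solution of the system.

Coefficient matrix A = [[-18, 10], [-25, 12]].
Characteristic polynomial det(A - λI) = λ^2 + 6λ + 34 = 0.
Eigenvalues λ = -3 ± 5i (complex conjugate pair).
For λ=-3+5i: an eigenvector is (1,2) - i(1,1) = (1 - i, 2 - i).
A real fundamental pair from Re and Im of e^((-3+5i)t)v: X_1 = e^(-3t)(cos(5t)·(1,2) + sin(5t)·(1,1)), X_2 = e^(-3t)(sin(5t)·(1,2) - cos(5t)·(1,1)).
General solution: C_1X_1 + C_2X_2.

x(t) = C_1e^(-3t)sin(5t) + C_1e^(-3t)cos(5t) + C_2e^(-3t)sin(5t) - C_2e^(-3t)cos(5t), y(t) = C_1e^(-3t)sin(5t) + 2C_1e^(-3t)cos(5t) + 2C_2e^(-3t)sin(5t) - C_2e^(-3t)cos(5t)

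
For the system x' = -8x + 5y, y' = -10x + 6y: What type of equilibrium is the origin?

stable spiral

A = [[-8,5],[-10,6]]; det(A-λI) = λ^2 + 2λ + 2.
λ = -1 ± i: negative real part.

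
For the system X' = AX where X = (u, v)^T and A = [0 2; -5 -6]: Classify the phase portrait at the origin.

A = [[0,2],[-5,-6]]; det(A-λI) = λ^2 + 6λ + 10.
λ = -3 ± i: negative real part.

stable spiral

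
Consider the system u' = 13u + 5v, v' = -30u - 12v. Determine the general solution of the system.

Coefficient matrix A = [[13, 5], [-30, -12]].
Characteristic polynomial det(A - λI) = λ^2 - λ - 6 = 0.
Eigenvalues λ = 3, -2.
For λ=3: (A-λI) row 1 is [10, 5], so an eigenvector is (-1, 2).
For λ=-2: (A-λI) row 1 is [15, 5], so an eigenvector is (-1, 3).
General solution: C_1e^(3t)(-1,2) + C_2e^(-2t)(-1,3).

u(t) = -C_1e^(3t) - C_2e^(-2t), v(t) = 2C_1e^(3t) + 3C_2e^(-2t)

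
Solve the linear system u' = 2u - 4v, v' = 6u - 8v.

u(t) = -2c_1e^(-4t) + c_2e^(-2t), v(t) = -3c_1e^(-4t) + c_2e^(-2t)

Coefficient matrix A = [[2, -4], [6, -8]].
Characteristic polynomial det(A - λI) = λ^2 + 6λ + 8 = 0.
Eigenvalues λ = -4, -2.
For λ=-4: (A-λI) row 1 is [6, -4], so an eigenvector is (-2, -3).
For λ=-2: (A-λI) row 1 is [4, -4], so an eigenvector is (1, 1).
General solution: c_1e^(-4t)(-2,-3) + c_2e^(-2t)(1,1).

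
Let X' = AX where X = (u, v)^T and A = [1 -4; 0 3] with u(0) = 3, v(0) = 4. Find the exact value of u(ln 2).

A = [[1,-4],[0,3]]; eigenvalues λ = 3, 1.
Eigenvectors: (2,-1) for λ=3, (-1,0) for λ=1.
From the initial condition, c_1 = -4, c_2 = -11.
u(ln 2) = (-4)(2^3)(2) + (-11)(2^1)(-1) = -42.

-42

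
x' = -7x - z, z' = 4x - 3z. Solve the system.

Coefficient matrix A = [[-7, -1], [4, -3]].
Characteristic polynomial det(A - λI) = λ^2 + 10λ + 25 = 0.
Single eigenvalue λ = -5 with algebraic multiplicity 2.
Eigenvector v = (1,-2); generalized eigenvector w with (A-λI)w=v is (-2,3).
General solution: e^(-5t)[C_1·v + C_2·(t·v + w)].

x(t) = C_1e^(-5t) + C_2te^(-5t) - 2C_2e^(-5t), z(t) = -2C_1e^(-5t) - 2C_2te^(-5t) + 3C_2e^(-5t)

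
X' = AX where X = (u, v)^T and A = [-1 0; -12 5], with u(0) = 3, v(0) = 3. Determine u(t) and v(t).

Coefficient matrix A = [[-1, 0], [-12, 5]].
Characteristic polynomial det(A - λI) = λ^2 - 4λ - 5 = 0.
Eigenvalues λ = 5, -1.
For λ=5: (A-λI) row 1 is [-6, 0], so an eigenvector is (0, 1).
For λ=-1: (A-λI) row 2 is [-12, 6], so an eigenvector is (1, 2).
General solution: K_1e^(5t)(0,1) + K_2e^(-t)(1,2).
Applying u(0)=3, v(0)=3 gives K_1=-3, K_2=3.

u(t) = 3e^(-t), v(t) = -3e^(5t) + 6e^(-t)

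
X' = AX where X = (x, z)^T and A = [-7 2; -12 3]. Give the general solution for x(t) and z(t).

Coefficient matrix A = [[-7, 2], [-12, 3]].
Characteristic polynomial det(A - λI) = λ^2 + 4λ + 3 = 0.
Eigenvalues λ = -3, -1.
For λ=-3: (A-λI) row 1 is [-4, 2], so an eigenvector is (-1, -2).
For λ=-1: (A-λI) row 1 is [-6, 2], so an eigenvector is (-1, -3).
General solution: C_1e^(-3t)(-1,-2) + C_2e^(-t)(-1,-3).

x(t) = -C_1e^(-3t) - C_2e^(-t), z(t) = -2C_1e^(-3t) - 3C_2e^(-t)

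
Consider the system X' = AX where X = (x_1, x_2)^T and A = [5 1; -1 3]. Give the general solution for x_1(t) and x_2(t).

Coefficient matrix A = [[5, 1], [-1, 3]].
Characteristic polynomial det(A - λI) = λ^2 - 8λ + 16 = 0.
Single eigenvalue λ = 4 with algebraic multiplicity 2.
Eigenvector v = (1,-1); generalized eigenvector w with (A-λI)w=v is (0,1).
General solution: e^(4t)[K_1·v + K_2·(t·v + w)].

x_1(t) = K_1e^(4t) + K_2te^(4t), x_2(t) = -K_1e^(4t) - K_2te^(4t) + K_2e^(4t)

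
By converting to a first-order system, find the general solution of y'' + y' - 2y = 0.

y(t) = K_1e^(-2t) + K_2e^(t)

Let x_1 = y, x_2 = y'. Then x_1' = x_2 and x_2' = 2x_1 - x_2.
A = [[0,1],[2,-1]]; det(A-λI) = λ^2 + λ - 2.
Eigenvalues λ = -2, 1 with eigenvectors (1,-2), (1,1).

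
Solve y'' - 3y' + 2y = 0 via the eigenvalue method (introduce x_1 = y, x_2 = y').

y(t) = C_1e^(t) + C_2e^(2t)

Let x_1 = y, x_2 = y'. Then x_1' = x_2 and x_2' = -2x_1 + 3x_2.
A = [[0,1],[-2,3]]; det(A-λI) = λ^2 - 3λ + 2.
Eigenvalues λ = 1, 2 with eigenvectors (1,1), (1,2).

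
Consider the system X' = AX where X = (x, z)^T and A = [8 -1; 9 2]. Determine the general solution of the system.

x(t) = K_1e^(5t) + K_2te^(5t) + K_2e^(5t), z(t) = 3K_1e^(5t) + 3K_2te^(5t) + 2K_2e^(5t)

Coefficient matrix A = [[8, -1], [9, 2]].
Characteristic polynomial det(A - λI) = λ^2 - 10λ + 25 = 0.
Single eigenvalue λ = 5 with algebraic multiplicity 2.
Eigenvector v = (1,3); generalized eigenvector w with (A-λI)w=v is (1,2).
General solution: e^(5t)[K_1·v + K_2·(t·v + w)].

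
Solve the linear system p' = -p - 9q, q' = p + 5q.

p(t) = -3K_1e^(2t) - 3K_2te^(2t) + K_2e^(2t), q(t) = K_1e^(2t) + K_2te^(2t)

Coefficient matrix A = [[-1, -9], [1, 5]].
Characteristic polynomial det(A - λI) = λ^2 - 4λ + 4 = 0.
Single eigenvalue λ = 2 with algebraic multiplicity 2.
Eigenvector v = (-3,1); generalized eigenvector w with (A-λI)w=v is (1,0).
General solution: e^(2t)[K_1·v + K_2·(t·v + w)].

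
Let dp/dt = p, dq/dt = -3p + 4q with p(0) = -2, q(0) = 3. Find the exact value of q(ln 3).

A = [[1,0],[-3,4]]; eigenvalues λ = 4, 1.
Eigenvectors: (0,-1) for λ=4, (1,1) for λ=1.
From the initial condition, c_1 = -5, c_2 = -2.
q(ln 3) = (-5)(3^4)(-1) + (-2)(3^1)(1) = 399.

399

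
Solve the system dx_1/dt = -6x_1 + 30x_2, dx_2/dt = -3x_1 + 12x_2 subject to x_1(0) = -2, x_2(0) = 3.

Coefficient matrix A = [[-6, 30], [-3, 12]].
Characteristic polynomial det(A - λI) = λ^2 - 6λ + 18 = 0.
Eigenvalues λ = 3 ± 3i (complex conjugate pair).
For λ=3+3i: an eigenvector is (3,1) - i(1,0) = (3 - i, 1).
A real fundamental pair from Re and Im of e^((3+3i)t)v: X_1 = e^(3t)(cos(3t)·(3,1) + sin(3t)·(1,0)), X_2 = e^(3t)(sin(3t)·(3,1) - cos(3t)·(1,0)).
General solution: K_1X_1 + K_2X_2.
Applying x_1(0)=-2, x_2(0)=3 gives K_1=3, K_2=11.

x_1(t) = 36e^(3t)sin(3t) - 2e^(3t)cos(3t), x_2(t) = 11e^(3t)sin(3t) + 3e^(3t)cos(3t)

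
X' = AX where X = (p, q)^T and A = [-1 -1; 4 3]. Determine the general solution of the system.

p(t) = c_1e^(t) + c_2te^(t) + c_2e^(t), q(t) = -2c_1e^(t) - 2c_2te^(t) - 3c_2e^(t)

Coefficient matrix A = [[-1, -1], [4, 3]].
Characteristic polynomial det(A - λI) = λ^2 - 2λ + 1 = 0.
Single eigenvalue λ = 1 with algebraic multiplicity 2.
Eigenvector v = (1,-2); generalized eigenvector w with (A-λI)w=v is (1,-3).
General solution: e^(t)[c_1·v + c_2·(t·v + w)].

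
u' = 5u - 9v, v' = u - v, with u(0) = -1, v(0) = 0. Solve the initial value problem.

u(t) = -3te^(2t) - e^(2t), v(t) = -te^(2t)

Coefficient matrix A = [[5, -9], [1, -1]].
Characteristic polynomial det(A - λI) = λ^2 - 4λ + 4 = 0.
Single eigenvalue λ = 2 with algebraic multiplicity 2.
Eigenvector v = (3,1); generalized eigenvector w with (A-λI)w=v is (-2,-1).
General solution: e^(2t)[K_1·v + K_2·(t·v + w)].
Applying u(0)=-1, v(0)=0 gives K_1=-1, K_2=-1.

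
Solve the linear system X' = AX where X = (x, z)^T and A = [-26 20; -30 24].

x(t) = 2C_1e^(4t) - C_2e^(-6t), z(t) = 3C_1e^(4t) - C_2e^(-6t)

Coefficient matrix A = [[-26, 20], [-30, 24]].
Characteristic polynomial det(A - λI) = λ^2 + 2λ - 24 = 0.
Eigenvalues λ = 4, -6.
For λ=4: (A-λI) row 1 is [-30, 20], so an eigenvector is (2, 3).
For λ=-6: (A-λI) row 1 is [-20, 20], so an eigenvector is (-1, -1).
General solution: C_1e^(4t)(2,3) + C_2e^(-6t)(-1,-1).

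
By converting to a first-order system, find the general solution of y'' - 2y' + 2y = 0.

y(t) = K_1e^(t)cos(t) + K_2e^(t)sin(t)

Let x_1 = y, x_2 = y'. Then x_1' = x_2 and x_2' = -2x_1 + 2x_2.
A = [[0,1],[-2,2]]; det(A-λI) = λ^2 - 2λ + 2.
Eigenvalues λ = 1 ± i.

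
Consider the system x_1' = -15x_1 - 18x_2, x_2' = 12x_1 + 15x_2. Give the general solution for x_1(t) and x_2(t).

Coefficient matrix A = [[-15, -18], [12, 15]].
Characteristic polynomial det(A - λI) = λ^2 - 9 = 0.
Eigenvalues λ = -3, 3.
For λ=-3: (A-λI) row 1 is [-12, -18], so an eigenvector is (-3, 2).
For λ=3: (A-λI) row 1 is [-18, -18], so an eigenvector is (1, -1).
General solution: c_1e^(-3t)(-3,2) + c_2e^(3t)(1,-1).

x_1(t) = -3c_1e^(-3t) + c_2e^(3t), x_2(t) = 2c_1e^(-3t) - c_2e^(3t)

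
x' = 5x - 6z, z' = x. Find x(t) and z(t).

Coefficient matrix A = [[5, -6], [1, 0]].
Characteristic polynomial det(A - λI) = λ^2 - 5λ + 6 = 0.
Eigenvalues λ = 2, 3.
For λ=2: (A-λI) row 1 is [3, -6], so an eigenvector is (-2, -1).
For λ=3: (A-λI) row 1 is [2, -6], so an eigenvector is (3, 1).
General solution: c_1e^(2t)(-2,-1) + c_2e^(3t)(3,1).

x(t) = -2c_1e^(2t) + 3c_2e^(3t), z(t) = -c_1e^(2t) + c_2e^(3t)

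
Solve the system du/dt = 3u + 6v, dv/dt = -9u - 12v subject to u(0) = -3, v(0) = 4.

u(t) = -e^(-3t) - 2e^(-6t), v(t) = e^(-3t) + 3e^(-6t)

Coefficient matrix A = [[3, 6], [-9, -12]].
Characteristic polynomial det(A - λI) = λ^2 + 9λ + 18 = 0.
Eigenvalues λ = -6, -3.
For λ=-6: (A-λI) row 1 is [9, 6], so an eigenvector is (2, -3).
For λ=-3: (A-λI) row 1 is [6, 6], so an eigenvector is (-1, 1).
General solution: K_1e^(-6t)(2,-3) + K_2e^(-3t)(-1,1).
Applying u(0)=-3, v(0)=4 gives K_1=-1, K_2=1.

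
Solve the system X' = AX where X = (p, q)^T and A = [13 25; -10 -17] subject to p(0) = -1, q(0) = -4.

Coefficient matrix A = [[13, 25], [-10, -17]].
Characteristic polynomial det(A - λI) = λ^2 + 4λ + 29 = 0.
Eigenvalues λ = -2 ± 5i (complex conjugate pair).
For λ=-2+5i: an eigenvector is (2,-1) - i(1,-1) = (2 - i, -1 + i).
A real fundamental pair from Re and Im of e^((-2+5i)t)v: X_1 = e^(-2t)(cos(5t)·(2,-1) + sin(5t)·(1,-1)), X_2 = e^(-2t)(sin(5t)·(2,-1) - cos(5t)·(1,-1)).
General solution: K_1X_1 + K_2X_2.
Applying p(0)=-1, q(0)=-4 gives K_1=-5, K_2=-9.

p(t) = -23e^(-2t)sin(5t) - e^(-2t)cos(5t), q(t) = 14e^(-2t)sin(5t) - 4e^(-2t)cos(5t)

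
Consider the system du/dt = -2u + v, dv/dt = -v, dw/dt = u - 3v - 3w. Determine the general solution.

u(t) = C_1e^(-2t) + C_2e^(-t), v(t) = C_2e^(-t), w(t) = C_1e^(-2t) - C_2e^(-t) + C_3e^(-3t)

Coefficient matrix A = [[-2, 1, 0], [0, -1, 0], [1, -3, -3]].
det(A - λI) = 0 gives eigenvalues λ = -2, -1, -3.
For λ=-2: eigenvector (1,0,1).
For λ=-1: eigenvector (1,1,-1).
For λ=-3: eigenvector (0,0,1).
General solution: C_1e^(-2t)(1,0,1) + C_2e^(-t)(1,1,-1) + C_3e^(-3t)(0,0,1).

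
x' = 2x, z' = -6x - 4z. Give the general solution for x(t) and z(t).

Coefficient matrix A = [[2, 0], [-6, -4]].
Characteristic polynomial det(A - λI) = λ^2 + 2λ - 8 = 0.
Eigenvalues λ = -4, 2.
For λ=-4: (A-λI) row 1 is [6, 0], so an eigenvector is (0, -1).
For λ=2: (A-λI) row 2 is [-6, -6], so an eigenvector is (-1, 1).
General solution: c_1e^(-4t)(0,-1) + c_2e^(2t)(-1,1).

x(t) = -c_2e^(2t), z(t) = -c_1e^(-4t) + c_2e^(2t)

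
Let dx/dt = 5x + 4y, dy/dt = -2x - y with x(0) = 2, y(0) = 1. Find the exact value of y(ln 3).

A = [[5,4],[-2,-1]]; eigenvalues λ = 3, 1.
Eigenvectors: (-2,1) for λ=3, (-1,1) for λ=1.
From the initial condition, c_1 = -3, c_2 = 4.
y(ln 3) = (-3)(3^3)(1) + (4)(3^1)(1) = -69.

-69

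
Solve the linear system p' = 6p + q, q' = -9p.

p(t) = C_1e^(3t) + C_2te^(3t) + C_2e^(3t), q(t) = -3C_1e^(3t) - 3C_2te^(3t) - 2C_2e^(3t)

Coefficient matrix A = [[6, 1], [-9, 0]].
Characteristic polynomial det(A - λI) = λ^2 - 6λ + 9 = 0.
Single eigenvalue λ = 3 with algebraic multiplicity 2.
Eigenvector v = (1,-3); generalized eigenvector w with (A-λI)w=v is (1,-2).
General solution: e^(3t)[C_1·v + C_2·(t·v + w)].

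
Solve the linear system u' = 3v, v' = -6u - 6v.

u(t) = -K_1e^(-3t)sin(3t) + K_2e^(-3t)cos(3t), v(t) = K_1e^(-3t)sin(3t) - K_1e^(-3t)cos(3t) - K_2e^(-3t)sin(3t) - K_2e^(-3t)cos(3t)

Coefficient matrix A = [[0, 3], [-6, -6]].
Characteristic polynomial det(A - λI) = λ^2 + 6λ + 18 = 0.
Eigenvalues λ = -3 ± 3i (complex conjugate pair).
For λ=-3+3i: an eigenvector is (0,-1) - i(-1,1) = (0 + i, -1 - i).
A real fundamental pair from Re and Im of e^((-3+3i)t)v: X_1 = e^(-3t)(cos(3t)·(0,-1) + sin(3t)·(-1,1)), X_2 = e^(-3t)(sin(3t)·(0,-1) - cos(3t)·(-1,1)).
General solution: K_1X_1 + K_2X_2.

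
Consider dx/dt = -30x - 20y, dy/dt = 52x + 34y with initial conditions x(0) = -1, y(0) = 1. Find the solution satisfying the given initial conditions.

Coefficient matrix A = [[-30, -20], [52, 34]].
Characteristic polynomial det(A - λI) = λ^2 - 4λ + 20 = 0.
Eigenvalues λ = 2 ± 4i (complex conjugate pair).
For λ=2+4i: an eigenvector is (-2,3) - i(1,-2) = (-2 - i, 3 + 2i).
A real fundamental pair from Re and Im of e^((2+4i)t)v: X_1 = e^(2t)(cos(4t)·(-2,3) + sin(4t)·(1,-2)), X_2 = e^(2t)(sin(4t)·(-2,3) - cos(4t)·(1,-2)).
General solution: K_1X_1 + K_2X_2.
Applying x(0)=-1, y(0)=1 gives K_1=1, K_2=-1.

x(t) = 3e^(2t)sin(4t) - e^(2t)cos(4t), y(t) = -5e^(2t)sin(4t) + e^(2t)cos(4t)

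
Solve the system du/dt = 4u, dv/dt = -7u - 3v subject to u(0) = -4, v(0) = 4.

u(t) = -4e^(4t), v(t) = 4e^(4t)

Coefficient matrix A = [[4, 0], [-7, -3]].
Characteristic polynomial det(A - λI) = λ^2 - λ - 12 = 0.
Eigenvalues λ = -3, 4.
For λ=-3: (A-λI) row 1 is [7, 0], so an eigenvector is (0, -1).
For λ=4: (A-λI) row 2 is [-7, -7], so an eigenvector is (1, -1).
General solution: C_1e^(-3t)(0,-1) + C_2e^(4t)(1,-1).
Applying u(0)=-4, v(0)=4 gives C_1=0, C_2=-4.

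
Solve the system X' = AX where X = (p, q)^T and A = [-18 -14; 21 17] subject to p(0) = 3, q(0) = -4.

Coefficient matrix A = [[-18, -14], [21, 17]].
Characteristic polynomial det(A - λI) = λ^2 + λ - 12 = 0.
Eigenvalues λ = -4, 3.
For λ=-4: (A-λI) row 1 is [-14, -14], so an eigenvector is (-1, 1).
For λ=3: (A-λI) row 1 is [-21, -14], so an eigenvector is (-2, 3).
General solution: c_1e^(-4t)(-1,1) + c_2e^(3t)(-2,3).
Applying p(0)=3, q(0)=-4 gives c_1=-1, c_2=-1.

p(t) = 2e^(3t) + e^(-4t), q(t) = -3e^(3t) - e^(-4t)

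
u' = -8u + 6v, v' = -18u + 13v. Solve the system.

u(t) = 2K_1e^(t) - K_2e^(4t), v(t) = 3K_1e^(t) - 2K_2e^(4t)

Coefficient matrix A = [[-8, 6], [-18, 13]].
Characteristic polynomial det(A - λI) = λ^2 - 5λ + 4 = 0.
Eigenvalues λ = 1, 4.
For λ=1: (A-λI) row 1 is [-9, 6], so an eigenvector is (2, 3).
For λ=4: (A-λI) row 1 is [-12, 6], so an eigenvector is (-1, -2).
General solution: K_1e^(t)(2,3) + K_2e^(4t)(-1,-2).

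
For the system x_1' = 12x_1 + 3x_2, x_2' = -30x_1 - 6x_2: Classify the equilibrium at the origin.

unstable spiral

A = [[12,3],[-30,-6]]; det(A-λI) = λ^2 - 6λ + 18.
λ = 3 ± 3i: positive real part.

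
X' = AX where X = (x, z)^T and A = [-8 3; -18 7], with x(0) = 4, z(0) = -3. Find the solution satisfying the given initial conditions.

Coefficient matrix A = [[-8, 3], [-18, 7]].
Characteristic polynomial det(A - λI) = λ^2 + λ - 2 = 0.
Eigenvalues λ = 1, -2.
For λ=1: (A-λI) row 1 is [-9, 3], so an eigenvector is (1, 3).
For λ=-2: (A-λI) row 1 is [-6, 3], so an eigenvector is (1, 2).
General solution: C_1e^(t)(1,3) + C_2e^(-2t)(1,2).
Applying x(0)=4, z(0)=-3 gives C_1=-11, C_2=15.

x(t) = -11e^(t) + 15e^(-2t), z(t) = -33e^(t) + 30e^(-2t)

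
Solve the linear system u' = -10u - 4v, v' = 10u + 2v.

Coefficient matrix A = [[-10, -4], [10, 2]].
Characteristic polynomial det(A - λI) = λ^2 + 8λ + 20 = 0.
Eigenvalues λ = -4 ± 2i (complex conjugate pair).
For λ=-4+2i: an eigenvector is (1,-1) - i(-1,2) = (1 + i, -1 - 2i).
A real fundamental pair from Re and Im of e^((-4+2i)t)v: X_1 = e^(-4t)(cos(2t)·(1,-1) + sin(2t)·(-1,2)), X_2 = e^(-4t)(sin(2t)·(1,-1) - cos(2t)·(-1,2)).
General solution: C_1X_1 + C_2X_2.

u(t) = -C_1e^(-4t)sin(2t) + C_1e^(-4t)cos(2t) + C_2e^(-4t)sin(2t) + C_2e^(-4t)cos(2t), v(t) = 2C_1e^(-4t)sin(2t) - C_1e^(-4t)cos(2t) - C_2e^(-4t)sin(2t) - 2C_2e^(-4t)cos(2t)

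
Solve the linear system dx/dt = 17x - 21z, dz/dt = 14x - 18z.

Coefficient matrix A = [[17, -21], [14, -18]].
Characteristic polynomial det(A - λI) = λ^2 + λ - 12 = 0.
Eigenvalues λ = 3, -4.
For λ=3: (A-λI) row 1 is [14, -21], so an eigenvector is (-3, -2).
For λ=-4: (A-λI) row 1 is [21, -21], so an eigenvector is (1, 1).
General solution: C_1e^(3t)(-3,-2) + C_2e^(-4t)(1,1).

x(t) = -3C_1e^(3t) + C_2e^(-4t), z(t) = -2C_1e^(3t) + C_2e^(-4t)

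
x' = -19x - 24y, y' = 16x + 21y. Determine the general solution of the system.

Coefficient matrix A = [[-19, -24], [16, 21]].
Characteristic polynomial det(A - λI) = λ^2 - 2λ - 15 = 0.
Eigenvalues λ = -3, 5.
For λ=-3: (A-λI) row 1 is [-16, -24], so an eigenvector is (-3, 2).
For λ=5: (A-λI) row 1 is [-24, -24], so an eigenvector is (1, -1).
General solution: c_1e^(-3t)(-3,2) + c_2e^(5t)(1,-1).

x(t) = -3c_1e^(-3t) + c_2e^(5t), y(t) = 2c_1e^(-3t) - c_2e^(5t)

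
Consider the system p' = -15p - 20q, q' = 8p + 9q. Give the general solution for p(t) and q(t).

Coefficient matrix A = [[-15, -20], [8, 9]].
Characteristic polynomial det(A - λI) = λ^2 + 6λ + 25 = 0.
Eigenvalues λ = -3 ± 4i (complex conjugate pair).
For λ=-3+4i: an eigenvector is (1,-1) - i(2,-1) = (1 - 2i, -1 + i).
A real fundamental pair from Re and Im of e^((-3+4i)t)v: X_1 = e^(-3t)(cos(4t)·(1,-1) + sin(4t)·(2,-1)), X_2 = e^(-3t)(sin(4t)·(1,-1) - cos(4t)·(2,-1)).
General solution: C_1X_1 + C_2X_2.

p(t) = 2C_1e^(-3t)sin(4t) + C_1e^(-3t)cos(4t) + C_2e^(-3t)sin(4t) - 2C_2e^(-3t)cos(4t), q(t) = -C_1e^(-3t)sin(4t) - C_1e^(-3t)cos(4t) - C_2e^(-3t)sin(4t) + C_2e^(-3t)cos(4t)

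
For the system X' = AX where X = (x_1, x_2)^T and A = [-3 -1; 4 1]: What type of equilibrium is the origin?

stable improper node

A = [[-3,-1],[4,1]]; det(A-λI) = λ^2 + 2λ + 1.
repeated λ = -1 with a single eigenvector.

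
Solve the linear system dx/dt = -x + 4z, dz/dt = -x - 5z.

Coefficient matrix A = [[-1, 4], [-1, -5]].
Characteristic polynomial det(A - λI) = λ^2 + 6λ + 9 = 0.
Single eigenvalue λ = -3 with algebraic multiplicity 2.
Eigenvector v = (2,-1); generalized eigenvector w with (A-λI)w=v is (3,-1).
General solution: e^(-3t)[C_1·v + C_2·(t·v + w)].

x(t) = 2C_1e^(-3t) + 2C_2te^(-3t) + 3C_2e^(-3t), z(t) = -C_1e^(-3t) - C_2te^(-3t) - C_2e^(-3t)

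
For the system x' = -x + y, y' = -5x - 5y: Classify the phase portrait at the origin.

stable spiral

A = [[-1,1],[-5,-5]]; det(A-λI) = λ^2 + 6λ + 10.
λ = -3 ± i: negative real part.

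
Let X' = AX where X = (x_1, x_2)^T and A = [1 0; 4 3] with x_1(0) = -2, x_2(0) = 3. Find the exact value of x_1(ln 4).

A = [[1,0],[4,3]]; eigenvalues λ = 3, 1.
Eigenvectors: (0,-1) for λ=3, (1,-2) for λ=1.
From the initial condition, c_1 = 1, c_2 = -2.
x_1(ln 4) = (1)(4^3)(0) + (-2)(4^1)(1) = -8.

-8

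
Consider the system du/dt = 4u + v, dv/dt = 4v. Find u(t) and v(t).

u(t) = K_1e^(4t) + K_2te^(4t) - 2K_2e^(4t), v(t) = K_2e^(4t)

Coefficient matrix A = [[4, 1], [0, 4]].
Characteristic polynomial det(A - λI) = λ^2 - 8λ + 16 = 0.
Single eigenvalue λ = 4 with algebraic multiplicity 2.
Eigenvector v = (1,0); generalized eigenvector w with (A-λI)w=v is (-2,1).
General solution: e^(4t)[K_1·v + K_2·(t·v + w)].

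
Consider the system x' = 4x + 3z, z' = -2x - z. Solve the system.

x(t) = -3C_1e^(2t) - C_2e^(t), z(t) = 2C_1e^(2t) + C_2e^(t)

Coefficient matrix A = [[4, 3], [-2, -1]].
Characteristic polynomial det(A - λI) = λ^2 - 3λ + 2 = 0.
Eigenvalues λ = 2, 1.
For λ=2: (A-λI) row 1 is [2, 3], so an eigenvector is (-3, 2).
For λ=1: (A-λI) row 1 is [3, 3], so an eigenvector is (-1, 1).
General solution: C_1e^(2t)(-3,2) + C_2e^(t)(-1,1).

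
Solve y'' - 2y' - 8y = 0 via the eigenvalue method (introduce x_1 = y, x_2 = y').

Let x_1 = y, x_2 = y'. Then x_1' = x_2 and x_2' = 8x_1 + 2x_2.
A = [[0,1],[8,2]]; det(A-λI) = λ^2 - 2λ - 8.
Eigenvalues λ = -2, 4 with eigenvectors (1,-2), (1,4).

y(t) = K_1e^(-2t) + K_2e^(4t)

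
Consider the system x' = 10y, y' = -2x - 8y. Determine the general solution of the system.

Coefficient matrix A = [[0, 10], [-2, -8]].
Characteristic polynomial det(A - λI) = λ^2 + 8λ + 20 = 0.
Eigenvalues λ = -4 ± 2i (complex conjugate pair).
For λ=-4+2i: an eigenvector is (1,0) - i(2,-1) = (1 - 2i, 0 + i).
A real fundamental pair from Re and Im of e^((-4+2i)t)v: X_1 = e^(-4t)(cos(2t)·(1,0) + sin(2t)·(2,-1)), X_2 = e^(-4t)(sin(2t)·(1,0) - cos(2t)·(2,-1)).
General solution: K_1X_1 + K_2X_2.

x(t) = 2K_1e^(-4t)sin(2t) + K_1e^(-4t)cos(2t) + K_2e^(-4t)sin(2t) - 2K_2e^(-4t)cos(2t), y(t) = -K_1e^(-4t)sin(2t) + K_2e^(-4t)cos(2t)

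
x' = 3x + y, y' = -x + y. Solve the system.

Coefficient matrix A = [[3, 1], [-1, 1]].
Characteristic polynomial det(A - λI) = λ^2 - 4λ + 4 = 0.
Single eigenvalue λ = 2 with algebraic multiplicity 2.
Eigenvector v = (-1,1); generalized eigenvector w with (A-λI)w=v is (1,-2).
General solution: e^(2t)[C_1·v + C_2·(t·v + w)].

x(t) = -C_1e^(2t) - C_2te^(2t) + C_2e^(2t), y(t) = C_1e^(2t) + C_2te^(2t) - 2C_2e^(2t)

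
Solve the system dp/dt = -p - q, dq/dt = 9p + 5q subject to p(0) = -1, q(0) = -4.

Coefficient matrix A = [[-1, -1], [9, 5]].
Characteristic polynomial det(A - λI) = λ^2 - 4λ + 4 = 0.
Single eigenvalue λ = 2 with algebraic multiplicity 2.
Eigenvector v = (1,-3); generalized eigenvector w with (A-λI)w=v is (-1,2).
General solution: e^(2t)[c_1·v + c_2·(t·v + w)].
Applying p(0)=-1, q(0)=-4 gives c_1=6, c_2=7.

p(t) = 7te^(2t) - e^(2t), q(t) = -21te^(2t) - 4e^(2t)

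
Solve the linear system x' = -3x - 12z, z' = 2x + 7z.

Coefficient matrix A = [[-3, -12], [2, 7]].
Characteristic polynomial det(A - λI) = λ^2 - 4λ + 3 = 0.
Eigenvalues λ = 3, 1.
For λ=3: (A-λI) row 1 is [-6, -12], so an eigenvector is (2, -1).
For λ=1: (A-λI) row 1 is [-4, -12], so an eigenvector is (3, -1).
General solution: C_1e^(3t)(2,-1) + C_2e^(t)(3,-1).

x(t) = 2C_1e^(3t) + 3C_2e^(t), z(t) = -C_1e^(3t) - C_2e^(t)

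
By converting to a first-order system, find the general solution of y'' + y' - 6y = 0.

y(t) = K_1e^(2t) + K_2e^(-3t)

Let x_1 = y, x_2 = y'. Then x_1' = x_2 and x_2' = 6x_1 - x_2.
A = [[0,1],[6,-1]]; det(A-λI) = λ^2 + λ - 6.
Eigenvalues λ = 2, -3 with eigenvectors (1,2), (1,-3).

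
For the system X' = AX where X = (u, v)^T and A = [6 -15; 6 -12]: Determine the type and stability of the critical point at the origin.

stable spiral

A = [[6,-15],[6,-12]]; det(A-λI) = λ^2 + 6λ + 18.
λ = -3 ± 3i: negative real part.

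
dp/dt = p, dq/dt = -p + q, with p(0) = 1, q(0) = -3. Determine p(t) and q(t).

p(t) = e^(t), q(t) = -te^(t) - 3e^(t)

Coefficient matrix A = [[1, 0], [-1, 1]].
Characteristic polynomial det(A - λI) = λ^2 - 2λ + 1 = 0.
Single eigenvalue λ = 1 with algebraic multiplicity 2.
Eigenvector v = (0,-1); generalized eigenvector w with (A-λI)w=v is (1,2).
General solution: e^(t)[c_1·v + c_2·(t·v + w)].
Applying p(0)=1, q(0)=-3 gives c_1=5, c_2=1.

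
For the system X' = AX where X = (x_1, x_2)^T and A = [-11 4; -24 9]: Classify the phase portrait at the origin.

saddle

A = [[-11,4],[-24,9]]; det(A-λI) = λ^2 + 2λ - 3.
λ = 1, -3: opposite signs.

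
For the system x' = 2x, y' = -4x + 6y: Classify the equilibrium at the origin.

A = [[2,0],[-4,6]]; det(A-λI) = λ^2 - 8λ + 12.
λ = 6, 2: both positive.

unstable node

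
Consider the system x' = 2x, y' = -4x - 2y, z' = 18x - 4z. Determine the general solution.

Coefficient matrix A = [[2, 0, 0], [-4, -2, 0], [18, 0, -4]].
det(A - λI) = 0 gives eigenvalues λ = 2, -2, -4.
For λ=2: eigenvector (1,-1,3).
For λ=-2: eigenvector (0,1,0).
For λ=-4: eigenvector (0,0,1).
General solution: K_1e^(2t)(1,-1,3) + K_2e^(-2t)(0,1,0) + K_3e^(-4t)(0,0,1).

x(t) = K_1e^(2t), y(t) = -K_1e^(2t) + K_2e^(-2t), z(t) = 3K_1e^(2t) + K_3e^(-4t)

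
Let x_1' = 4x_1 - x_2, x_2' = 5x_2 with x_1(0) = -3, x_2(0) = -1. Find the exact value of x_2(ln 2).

A = [[4,-1],[0,5]]; eigenvalues λ = 4, 5.
Eigenvectors: (-1,0) for λ=4, (-1,1) for λ=5.
From the initial condition, c_1 = 4, c_2 = -1.
x_2(ln 2) = (4)(2^4)(0) + (-1)(2^5)(1) = -32.

-32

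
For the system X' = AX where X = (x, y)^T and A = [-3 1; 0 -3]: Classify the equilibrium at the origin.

A = [[-3,1],[0,-3]]; det(A-λI) = λ^2 + 6λ + 9.
repeated λ = -3 with a single eigenvector.

stable improper node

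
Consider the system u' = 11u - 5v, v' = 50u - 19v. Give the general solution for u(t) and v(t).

u(t) = c_1e^(-4t)cos(5t) + c_2e^(-4t)sin(5t), v(t) = c_1e^(-4t)sin(5t) + 3c_1e^(-4t)cos(5t) + 3c_2e^(-4t)sin(5t) - c_2e^(-4t)cos(5t)

Coefficient matrix A = [[11, -5], [50, -19]].
Characteristic polynomial det(A - λI) = λ^2 + 8λ + 41 = 0.
Eigenvalues λ = -4 ± 5i (complex conjugate pair).
For λ=-4+5i: an eigenvector is (1,3) - i(0,1) = (1, 3 - i).
A real fundamental pair from Re and Im of e^((-4+5i)t)v: X_1 = e^(-4t)(cos(5t)·(1,3) + sin(5t)·(0,1)), X_2 = e^(-4t)(sin(5t)·(1,3) - cos(5t)·(0,1)).
General solution: c_1X_1 + c_2X_2.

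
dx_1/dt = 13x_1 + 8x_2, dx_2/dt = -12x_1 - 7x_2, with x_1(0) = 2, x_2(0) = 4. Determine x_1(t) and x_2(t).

x_1(t) = 14e^(5t) - 12e^(t), x_2(t) = -14e^(5t) + 18e^(t)

Coefficient matrix A = [[13, 8], [-12, -7]].
Characteristic polynomial det(A - λI) = λ^2 - 6λ + 5 = 0.
Eigenvalues λ = 1, 5.
For λ=1: (A-λI) row 1 is [12, 8], so an eigenvector is (2, -3).
For λ=5: (A-λI) row 1 is [8, 8], so an eigenvector is (-1, 1).
General solution: K_1e^(t)(2,-3) + K_2e^(5t)(-1,1).
Applying x_1(0)=2, x_2(0)=4 gives K_1=-6, K_2=-14.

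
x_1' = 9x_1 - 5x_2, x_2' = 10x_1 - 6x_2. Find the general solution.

x_1(t) = c_1e^(4t) - c_2e^(-t), x_2(t) = c_1e^(4t) - 2c_2e^(-t)

Coefficient matrix A = [[9, -5], [10, -6]].
Characteristic polynomial det(A - λI) = λ^2 - 3λ - 4 = 0.
Eigenvalues λ = 4, -1.
For λ=4: (A-λI) row 1 is [5, -5], so an eigenvector is (1, 1).
For λ=-1: (A-λI) row 1 is [10, -5], so an eigenvector is (-1, -2).
General solution: c_1e^(4t)(1,1) + c_2e^(-t)(-1,-2).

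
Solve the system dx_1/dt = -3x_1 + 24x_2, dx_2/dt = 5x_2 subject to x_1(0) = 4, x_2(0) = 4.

x_1(t) = 12e^(5t) - 8e^(-3t), x_2(t) = 4e^(5t)

Coefficient matrix A = [[-3, 24], [0, 5]].
Characteristic polynomial det(A - λI) = λ^2 - 2λ - 15 = 0.
Eigenvalues λ = 5, -3.
For λ=5: (A-λI) row 1 is [-8, 24], so an eigenvector is (3, 1).
For λ=-3: (A-λI) row 1 is [0, 24], so an eigenvector is (-1, 0).
General solution: c_1e^(5t)(3,1) + c_2e^(-3t)(-1,0).
Applying x_1(0)=4, x_2(0)=4 gives c_1=4, c_2=8.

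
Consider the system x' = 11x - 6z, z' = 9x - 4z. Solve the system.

Coefficient matrix A = [[11, -6], [9, -4]].
Characteristic polynomial det(A - λI) = λ^2 - 7λ + 10 = 0.
Eigenvalues λ = 5, 2.
For λ=5: (A-λI) row 1 is [6, -6], so an eigenvector is (1, 1).
For λ=2: (A-λI) row 1 is [9, -6], so an eigenvector is (-2, -3).
General solution: c_1e^(5t)(1,1) + c_2e^(2t)(-2,-3).

x(t) = c_1e^(5t) - 2c_2e^(2t), z(t) = c_1e^(5t) - 3c_2e^(2t)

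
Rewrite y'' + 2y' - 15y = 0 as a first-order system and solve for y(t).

Let x_1 = y, x_2 = y'. Then x_1' = x_2 and x_2' = 15x_1 - 2x_2.
A = [[0,1],[15,-2]]; det(A-λI) = λ^2 + 2λ - 15.
Eigenvalues λ = -5, 3 with eigenvectors (1,-5), (1,3).

y(t) = K_1e^(-5t) + K_2e^(3t)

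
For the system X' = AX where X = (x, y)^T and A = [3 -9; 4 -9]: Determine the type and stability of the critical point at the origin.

stable improper node

A = [[3,-9],[4,-9]]; det(A-λI) = λ^2 + 6λ + 9.
repeated λ = -3 with a single eigenvector.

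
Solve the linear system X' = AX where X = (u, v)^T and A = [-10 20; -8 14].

u(t) = -c_1e^(2t)sin(4t) + 2c_1e^(2t)cos(4t) + 2c_2e^(2t)sin(4t) + c_2e^(2t)cos(4t), v(t) = -c_1e^(2t)sin(4t) + c_1e^(2t)cos(4t) + c_2e^(2t)sin(4t) + c_2e^(2t)cos(4t)

Coefficient matrix A = [[-10, 20], [-8, 14]].
Characteristic polynomial det(A - λI) = λ^2 - 4λ + 20 = 0.
Eigenvalues λ = 2 ± 4i (complex conjugate pair).
For λ=2+4i: an eigenvector is (2,1) - i(-1,-1) = (2 + i, 1 + i).
A real fundamental pair from Re and Im of e^((2+4i)t)v: X_1 = e^(2t)(cos(4t)·(2,1) + sin(4t)·(-1,-1)), X_2 = e^(2t)(sin(4t)·(2,1) - cos(4t)·(-1,-1)).
General solution: c_1X_1 + c_2X_2.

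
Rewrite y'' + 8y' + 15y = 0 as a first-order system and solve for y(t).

Let x_1 = y, x_2 = y'. Then x_1' = x_2 and x_2' = -15x_1 - 8x_2.
A = [[0,1],[-15,-8]]; det(A-λI) = λ^2 + 8λ + 15.
Eigenvalues λ = -3, -5 with eigenvectors (1,-3), (1,-5).

y(t) = c_1e^(-3t) + c_2e^(-5t)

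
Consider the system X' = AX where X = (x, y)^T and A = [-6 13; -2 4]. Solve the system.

Coefficient matrix A = [[-6, 13], [-2, 4]].
Characteristic polynomial det(A - λI) = λ^2 + 2λ + 2 = 0.
Eigenvalues λ = -1 ± i (complex conjugate pair).
For λ=-1+i: an eigenvector is (-2,-1) - i(-3,-1) = (-2 + 3i, -1 + i).
A real fundamental pair from Re and Im of e^((-1+i)t)v: X_1 = e^(-t)(cos(t)·(-2,-1) + sin(t)·(-3,-1)), X_2 = e^(-t)(sin(t)·(-2,-1) - cos(t)·(-3,-1)).
General solution: C_1X_1 + C_2X_2.

x(t) = -3C_1e^(-t)sin(t) - 2C_1e^(-t)cos(t) - 2C_2e^(-t)sin(t) + 3C_2e^(-t)cos(t), y(t) = -C_1e^(-t)sin(t) - C_1e^(-t)cos(t) - C_2e^(-t)sin(t) + C_2e^(-t)cos(t)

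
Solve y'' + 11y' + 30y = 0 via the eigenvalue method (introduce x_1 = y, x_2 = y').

Let x_1 = y, x_2 = y'. Then x_1' = x_2 and x_2' = -30x_1 - 11x_2.
A = [[0,1],[-30,-11]]; det(A-λI) = λ^2 + 11λ + 30.
Eigenvalues λ = -5, -6 with eigenvectors (1,-5), (1,-6).

y(t) = C_1e^(-5t) + C_2e^(-6t)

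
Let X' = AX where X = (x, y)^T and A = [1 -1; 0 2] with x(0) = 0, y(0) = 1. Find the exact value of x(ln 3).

-6

A = [[1,-1],[0,2]]; eigenvalues λ = 1, 2.
Eigenvectors: (1,0) for λ=1, (1,-1) for λ=2.
From the initial condition, c_1 = 1, c_2 = -1.
x(ln 3) = (1)(3^1)(1) + (-1)(3^2)(1) = -6.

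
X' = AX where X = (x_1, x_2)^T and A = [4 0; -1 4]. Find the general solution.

Coefficient matrix A = [[4, 0], [-1, 4]].
Characteristic polynomial det(A - λI) = λ^2 - 8λ + 16 = 0.
Single eigenvalue λ = 4 with algebraic multiplicity 2.
Eigenvector v = (0,1); generalized eigenvector w with (A-λI)w=v is (-1,-3).
General solution: e^(4t)[C_1·v + C_2·(t·v + w)].

x_1(t) = -C_2e^(4t), x_2(t) = C_1e^(4t) + C_2te^(4t) - 3C_2e^(4t)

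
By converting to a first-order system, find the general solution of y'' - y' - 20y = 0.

y(t) = c_1e^(5t) + c_2e^(-4t)

Let x_1 = y, x_2 = y'. Then x_1' = x_2 and x_2' = 20x_1 + x_2.
A = [[0,1],[20,1]]; det(A-λI) = λ^2 - λ - 20.
Eigenvalues λ = 5, -4 with eigenvectors (1,5), (1,-4).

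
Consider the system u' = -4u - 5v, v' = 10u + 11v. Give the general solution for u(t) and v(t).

u(t) = -c_1e^(t) + c_2e^(6t), v(t) = c_1e^(t) - 2c_2e^(6t)

Coefficient matrix A = [[-4, -5], [10, 11]].
Characteristic polynomial det(A - λI) = λ^2 - 7λ + 6 = 0.
Eigenvalues λ = 1, 6.
For λ=1: (A-λI) row 1 is [-5, -5], so an eigenvector is (-1, 1).
For λ=6: (A-λI) row 1 is [-10, -5], so an eigenvector is (1, -2).
General solution: c_1e^(t)(-1,1) + c_2e^(6t)(1,-2).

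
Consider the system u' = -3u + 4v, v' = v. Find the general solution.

Coefficient matrix A = [[-3, 4], [0, 1]].
Characteristic polynomial det(A - λI) = λ^2 + 2λ - 3 = 0.
Eigenvalues λ = 1, -3.
For λ=1: (A-λI) row 1 is [-4, 4], so an eigenvector is (1, 1).
For λ=-3: (A-λI) row 1 is [0, 4], so an eigenvector is (-1, 0).
General solution: C_1e^(t)(1,1) + C_2e^(-3t)(-1,0).

u(t) = C_1e^(t) - C_2e^(-3t), v(t) = C_1e^(t)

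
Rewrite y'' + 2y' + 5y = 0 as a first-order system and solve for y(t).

y(t) = c_1e^(-t)cos(2t) + c_2e^(-t)sin(2t)

Let x_1 = y, x_2 = y'. Then x_1' = x_2 and x_2' = -5x_1 - 2x_2.
A = [[0,1],[-5,-2]]; det(A-λI) = λ^2 + 2λ + 5.
Eigenvalues λ = -1 ± 2i.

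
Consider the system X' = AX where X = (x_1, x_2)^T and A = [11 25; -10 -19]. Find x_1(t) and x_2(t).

x_1(t) = -c_1e^(-4t)sin(5t) - 2c_1e^(-4t)cos(5t) - 2c_2e^(-4t)sin(5t) + c_2e^(-4t)cos(5t), x_2(t) = c_1e^(-4t)sin(5t) + c_1e^(-4t)cos(5t) + c_2e^(-4t)sin(5t) - c_2e^(-4t)cos(5t)

Coefficient matrix A = [[11, 25], [-10, -19]].
Characteristic polynomial det(A - λI) = λ^2 + 8λ + 41 = 0.
Eigenvalues λ = -4 ± 5i (complex conjugate pair).
For λ=-4+5i: an eigenvector is (-2,1) - i(-1,1) = (-2 + i, 1 - i).
A real fundamental pair from Re and Im of e^((-4+5i)t)v: X_1 = e^(-4t)(cos(5t)·(-2,1) + sin(5t)·(-1,1)), X_2 = e^(-4t)(sin(5t)·(-2,1) - cos(5t)·(-1,1)).
General solution: c_1X_1 + c_2X_2.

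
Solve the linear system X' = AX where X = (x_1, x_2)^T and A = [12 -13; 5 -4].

x_1(t) = -2K_1e^(4t)sin(t) + 3K_1e^(4t)cos(t) + 3K_2e^(4t)sin(t) + 2K_2e^(4t)cos(t), x_2(t) = -K_1e^(4t)sin(t) + 2K_1e^(4t)cos(t) + 2K_2e^(4t)sin(t) + K_2e^(4t)cos(t)

Coefficient matrix A = [[12, -13], [5, -4]].
Characteristic polynomial det(A - λI) = λ^2 - 8λ + 17 = 0.
Eigenvalues λ = 4 ± i (complex conjugate pair).
For λ=4+i: an eigenvector is (3,2) - i(-2,-1) = (3 + 2i, 2 + i).
A real fundamental pair from Re and Im of e^((4+i)t)v: X_1 = e^(4t)(cos(t)·(3,2) + sin(t)·(-2,-1)), X_2 = e^(4t)(sin(t)·(3,2) - cos(t)·(-2,-1)).
General solution: K_1X_1 + K_2X_2.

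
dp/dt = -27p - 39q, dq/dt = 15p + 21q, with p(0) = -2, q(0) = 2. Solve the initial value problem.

p(t) = -10e^(-3t)sin(3t) - 2e^(-3t)cos(3t), q(t) = 6e^(-3t)sin(3t) + 2e^(-3t)cos(3t)

Coefficient matrix A = [[-27, -39], [15, 21]].
Characteristic polynomial det(A - λI) = λ^2 + 6λ + 18 = 0.
Eigenvalues λ = -3 ± 3i (complex conjugate pair).
For λ=-3+3i: an eigenvector is (2,-1) - i(-3,2) = (2 + 3i, -1 - 2i).
A real fundamental pair from Re and Im of e^((-3+3i)t)v: X_1 = e^(-3t)(cos(3t)·(2,-1) + sin(3t)·(-3,2)), X_2 = e^(-3t)(sin(3t)·(2,-1) - cos(3t)·(-3,2)).
General solution: K_1X_1 + K_2X_2.
Applying p(0)=-2, q(0)=2 gives K_1=2, K_2=-2.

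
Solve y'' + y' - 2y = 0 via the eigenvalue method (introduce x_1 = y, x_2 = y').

y(t) = C_1e^(t) + C_2e^(-2t)

Let x_1 = y, x_2 = y'. Then x_1' = x_2 and x_2' = 2x_1 - x_2.
A = [[0,1],[2,-1]]; det(A-λI) = λ^2 + λ - 2.
Eigenvalues λ = 1, -2 with eigenvectors (1,1), (1,-2).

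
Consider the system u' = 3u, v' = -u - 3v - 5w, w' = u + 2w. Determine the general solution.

u(t) = c_2e^(3t), v(t) = c_1e^(-3t) - c_2e^(3t) - c_3e^(2t), w(t) = c_2e^(3t) + c_3e^(2t)

Coefficient matrix A = [[3, 0, 0], [-1, -3, -5], [1, 0, 2]].
det(A - λI) = 0 gives eigenvalues λ = -3, 3, 2.
For λ=-3: eigenvector (0,1,0).
For λ=3: eigenvector (1,-1,1).
For λ=2: eigenvector (0,-1,1).
General solution: c_1e^(-3t)(0,1,0) + c_2e^(3t)(1,-1,1) + c_3e^(2t)(0,-1,1).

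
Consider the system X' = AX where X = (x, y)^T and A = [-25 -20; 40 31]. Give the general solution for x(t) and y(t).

x(t) = c_1e^(3t)sin(4t) + 2c_1e^(3t)cos(4t) + 2c_2e^(3t)sin(4t) - c_2e^(3t)cos(4t), y(t) = -c_1e^(3t)sin(4t) - 3c_1e^(3t)cos(4t) - 3c_2e^(3t)sin(4t) + c_2e^(3t)cos(4t)

Coefficient matrix A = [[-25, -20], [40, 31]].
Characteristic polynomial det(A - λI) = λ^2 - 6λ + 25 = 0.
Eigenvalues λ = 3 ± 4i (complex conjugate pair).
For λ=3+4i: an eigenvector is (2,-3) - i(1,-1) = (2 - i, -3 + i).
A real fundamental pair from Re and Im of e^((3+4i)t)v: X_1 = e^(3t)(cos(4t)·(2,-3) + sin(4t)·(1,-1)), X_2 = e^(3t)(sin(4t)·(2,-3) - cos(4t)·(1,-1)).
General solution: c_1X_1 + c_2X_2.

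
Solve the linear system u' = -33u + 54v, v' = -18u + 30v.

Coefficient matrix A = [[-33, 54], [-18, 30]].
Characteristic polynomial det(A - λI) = λ^2 + 3λ - 18 = 0.
Eigenvalues λ = 3, -6.
For λ=3: (A-λI) row 1 is [-36, 54], so an eigenvector is (-3, -2).
For λ=-6: (A-λI) row 1 is [-27, 54], so an eigenvector is (-2, -1).
General solution: C_1e^(3t)(-3,-2) + C_2e^(-6t)(-2,-1).

u(t) = -3C_1e^(3t) - 2C_2e^(-6t), v(t) = -2C_1e^(3t) - C_2e^(-6t)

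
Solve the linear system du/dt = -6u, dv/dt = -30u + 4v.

Coefficient matrix A = [[-6, 0], [-30, 4]].
Characteristic polynomial det(A - λI) = λ^2 + 2λ - 24 = 0.
Eigenvalues λ = -6, 4.
For λ=-6: (A-λI) row 2 is [-30, 10], so an eigenvector is (1, 3).
For λ=4: (A-λI) row 1 is [-10, 0], so an eigenvector is (0, -1).
General solution: C_1e^(-6t)(1,3) + C_2e^(4t)(0,-1).

u(t) = C_1e^(-6t), v(t) = 3C_1e^(-6t) - C_2e^(4t)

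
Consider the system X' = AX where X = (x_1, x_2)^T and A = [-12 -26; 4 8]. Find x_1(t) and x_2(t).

Coefficient matrix A = [[-12, -26], [4, 8]].
Characteristic polynomial det(A - λI) = λ^2 + 4λ + 8 = 0.
Eigenvalues λ = -2 ± 2i (complex conjugate pair).
For λ=-2+2i: an eigenvector is (3,-1) - i(-2,1) = (3 + 2i, -1 - i).
A real fundamental pair from Re and Im of e^((-2+2i)t)v: X_1 = e^(-2t)(cos(2t)·(3,-1) + sin(2t)·(-2,1)), X_2 = e^(-2t)(sin(2t)·(3,-1) - cos(2t)·(-2,1)).
General solution: C_1X_1 + C_2X_2.

x_1(t) = -2C_1e^(-2t)sin(2t) + 3C_1e^(-2t)cos(2t) + 3C_2e^(-2t)sin(2t) + 2C_2e^(-2t)cos(2t), x_2(t) = C_1e^(-2t)sin(2t) - C_1e^(-2t)cos(2t) - C_2e^(-2t)sin(2t) - C_2e^(-2t)cos(2t)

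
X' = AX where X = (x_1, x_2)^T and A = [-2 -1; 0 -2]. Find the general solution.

Coefficient matrix A = [[-2, -1], [0, -2]].
Characteristic polynomial det(A - λI) = λ^2 + 4λ + 4 = 0.
Single eigenvalue λ = -2 with algebraic multiplicity 2.
Eigenvector v = (1,0); generalized eigenvector w with (A-λI)w=v is (1,-1).
General solution: e^(-2t)[C_1·v + C_2·(t·v + w)].

x_1(t) = C_1e^(-2t) + C_2te^(-2t) + C_2e^(-2t), x_2(t) = -C_2e^(-2t)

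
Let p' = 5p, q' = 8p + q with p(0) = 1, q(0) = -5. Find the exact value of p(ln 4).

A = [[5,0],[8,1]]; eigenvalues λ = 1, 5.
Eigenvectors: (0,-1) for λ=1, (1,2) for λ=5.
From the initial condition, c_1 = 7, c_2 = 1.
p(ln 4) = (7)(4^1)(0) + (1)(4^5)(1) = 1024.

1024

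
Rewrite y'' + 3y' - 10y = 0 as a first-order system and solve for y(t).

y(t) = K_1e^(-5t) + K_2e^(2t)

Let x_1 = y, x_2 = y'. Then x_1' = x_2 and x_2' = 10x_1 - 3x_2.
A = [[0,1],[10,-3]]; det(A-λI) = λ^2 + 3λ - 10.
Eigenvalues λ = -5, 2 with eigenvectors (1,-5), (1,2).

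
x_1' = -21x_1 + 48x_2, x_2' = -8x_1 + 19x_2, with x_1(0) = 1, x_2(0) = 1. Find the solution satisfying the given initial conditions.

Coefficient matrix A = [[-21, 48], [-8, 19]].
Characteristic polynomial det(A - λI) = λ^2 + 2λ - 15 = 0.
Eigenvalues λ = -5, 3.
For λ=-5: (A-λI) row 1 is [-16, 48], so an eigenvector is (3, 1).
For λ=3: (A-λI) row 1 is [-24, 48], so an eigenvector is (-2, -1).
General solution: K_1e^(-5t)(3,1) + K_2e^(3t)(-2,-1).
Applying x_1(0)=1, x_2(0)=1 gives K_1=-1, K_2=-2.

x_1(t) = 4e^(3t) - 3e^(-5t), x_2(t) = 2e^(3t) - e^(-5t)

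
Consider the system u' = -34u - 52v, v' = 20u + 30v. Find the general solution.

Coefficient matrix A = [[-34, -52], [20, 30]].
Characteristic polynomial det(A - λI) = λ^2 + 4λ + 20 = 0.
Eigenvalues λ = -2 ± 4i (complex conjugate pair).
For λ=-2+4i: an eigenvector is (-3,2) - i(-2,1) = (-3 + 2i, 2 - i).
A real fundamental pair from Re and Im of e^((-2+4i)t)v: X_1 = e^(-2t)(cos(4t)·(-3,2) + sin(4t)·(-2,1)), X_2 = e^(-2t)(sin(4t)·(-3,2) - cos(4t)·(-2,1)).
General solution: c_1X_1 + c_2X_2.

u(t) = -2c_1e^(-2t)sin(4t) - 3c_1e^(-2t)cos(4t) - 3c_2e^(-2t)sin(4t) + 2c_2e^(-2t)cos(4t), v(t) = c_1e^(-2t)sin(4t) + 2c_1e^(-2t)cos(4t) + 2c_2e^(-2t)sin(4t) - c_2e^(-2t)cos(4t)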